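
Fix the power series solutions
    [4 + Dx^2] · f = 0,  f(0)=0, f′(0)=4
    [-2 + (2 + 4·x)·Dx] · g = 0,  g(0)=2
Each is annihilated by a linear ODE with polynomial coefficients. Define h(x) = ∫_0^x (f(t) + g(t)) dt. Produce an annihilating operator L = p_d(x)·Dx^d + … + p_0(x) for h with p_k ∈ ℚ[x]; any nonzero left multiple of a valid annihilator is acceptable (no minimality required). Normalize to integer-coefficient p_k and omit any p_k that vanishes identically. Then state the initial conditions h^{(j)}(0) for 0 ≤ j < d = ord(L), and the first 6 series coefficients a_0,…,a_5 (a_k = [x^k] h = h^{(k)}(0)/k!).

f: a_k = 0, 4, 0, -8/3, 0, 8/15, …
g: a_k = 2, 2, -1, 1, -5/4, 7/4, …
h₀=f+g: left-lcm gives L₀, ord ≤ 3.
h=∫h₀ ⇒ L = L₀·Dx.
L = (-28 - 64·x - 64·x^2)·Dx + (12 + 88·x + 192·x^2 + 128·x^3)·Dx^2 + (-7 - 16·x - 16·x^2)·Dx^3 + (3 + 22·x + 48·x^2 + 32·x^3)·Dx^4  (order 4).
h: a_k = 0, 2, 3, -1/3, -5/12, -1/4, …
ICs: h(0) = 0, h′(0) = 2, h′′(0) = 6, h′′′(0) = -2.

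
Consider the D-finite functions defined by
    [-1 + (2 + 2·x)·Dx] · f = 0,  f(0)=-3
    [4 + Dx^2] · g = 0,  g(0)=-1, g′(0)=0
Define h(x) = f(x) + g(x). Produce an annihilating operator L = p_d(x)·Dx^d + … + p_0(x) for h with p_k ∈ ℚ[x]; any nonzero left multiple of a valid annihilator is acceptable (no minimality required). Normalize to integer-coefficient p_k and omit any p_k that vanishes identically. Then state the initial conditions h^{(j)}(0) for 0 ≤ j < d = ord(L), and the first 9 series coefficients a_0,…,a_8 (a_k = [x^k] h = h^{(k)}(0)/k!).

f: a_k = -3, -3/2, 3/8, -3/16, 15/128, -21/256, 63/1024, -99/2048, 1287/32768, …
g: a_k = -1, 0, 2, 0, -2/3, 0, 4/45, 0, -2/315, …
Sum ⇒ L₀ = lclm(L_f,L_g) in ℚ(x)⟨Dx⟩.
L = (-76 - 128·x - 64·x^2) + (120 + 376·x + 384·x^2 + 128·x^3)·Dx + (-19 - 32·x - 16·x^2)·Dx^2 + (30 + 94·x + 96·x^2 + 32·x^3)·Dx^3  (order 3).
h: a_k = -4, -3/2, 19/8, -3/16, -211/384, -21/256, 6931/46080, -99/2048, 339869/10321920, …
ICs: h(0) = -4, h′(0) = -3/2, h′′(0) = 19/4.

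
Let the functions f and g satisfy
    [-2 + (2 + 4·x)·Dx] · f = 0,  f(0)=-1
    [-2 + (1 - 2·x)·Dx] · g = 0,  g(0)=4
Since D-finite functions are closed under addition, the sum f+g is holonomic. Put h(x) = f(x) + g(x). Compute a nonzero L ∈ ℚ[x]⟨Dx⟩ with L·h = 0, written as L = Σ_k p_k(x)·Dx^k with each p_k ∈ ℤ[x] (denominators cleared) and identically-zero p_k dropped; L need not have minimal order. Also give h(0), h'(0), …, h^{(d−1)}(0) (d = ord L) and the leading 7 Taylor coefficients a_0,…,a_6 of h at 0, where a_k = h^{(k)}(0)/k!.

L = (10 + 12·x) + (-9 - 28·x - 36·x^2)·Dx + (1 + 6·x - 4·x^2 - 24·x^3)·Dx^2  (order 2).
h: a_k = 3, 7, 33/2, 63/2, 517/8, 1017/8, 4117/16, …
ICs: h(0) = 3, h′(0) = 7.

f: a_k = -1, -1, 1/2, -1/2, 5/8, -7/8, 21/16, …
g: a_k = 4, 8, 16, 32, 64, 128, 256, …
f+g: L₀ = lclm(L_f,L_g), ord ≤ 1+1.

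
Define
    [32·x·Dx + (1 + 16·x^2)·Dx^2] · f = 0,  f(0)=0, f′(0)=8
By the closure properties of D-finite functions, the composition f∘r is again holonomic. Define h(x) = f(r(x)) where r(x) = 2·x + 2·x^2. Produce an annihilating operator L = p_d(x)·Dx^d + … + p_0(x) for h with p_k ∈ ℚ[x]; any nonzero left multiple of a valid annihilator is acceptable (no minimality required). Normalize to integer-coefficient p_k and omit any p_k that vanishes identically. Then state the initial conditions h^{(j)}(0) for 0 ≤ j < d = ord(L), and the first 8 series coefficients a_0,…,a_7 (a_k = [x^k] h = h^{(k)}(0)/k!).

L = (-2 + 128·x + 512·x^2 + 768·x^3 + 384·x^4)·Dx + (1 + 2·x + 64·x^2 + 256·x^3 + 320·x^4 + 128·x^5)·Dx^2  (order 2).
h: a_k = 0, 16, 16, -1024/3, -1024, 60416/5, 195584/3, -3276800/7, …
ICs: h(0) = 0, h′(0) = 16.

f: a_k = 0, 8, 0, -128/3, 0, 2048/5, 0, -32768/7, …
Substitute x→r, Dx→(1/r')Dx; clear ⇒ L₀.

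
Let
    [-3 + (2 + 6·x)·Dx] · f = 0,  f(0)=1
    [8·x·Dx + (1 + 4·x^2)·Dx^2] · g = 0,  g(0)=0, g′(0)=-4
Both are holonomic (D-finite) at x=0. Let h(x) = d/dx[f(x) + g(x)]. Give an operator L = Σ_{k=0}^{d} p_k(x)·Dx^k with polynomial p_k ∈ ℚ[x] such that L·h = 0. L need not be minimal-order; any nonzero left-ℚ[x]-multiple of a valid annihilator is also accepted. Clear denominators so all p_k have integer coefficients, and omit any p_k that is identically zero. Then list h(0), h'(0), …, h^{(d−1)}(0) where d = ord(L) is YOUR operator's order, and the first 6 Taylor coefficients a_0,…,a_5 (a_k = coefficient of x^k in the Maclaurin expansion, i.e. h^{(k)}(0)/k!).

L = (-48 - 360·x + 576·x^2 + 864·x^3) + (-59 - 192·x - 120·x^2 + 2304·x^3 + 3024·x^4)·Dx + (-6 + 14·x + 144·x^2 + 272·x^3 + 672·x^4 + 864·x^5)·Dx^2  (order 2).
h: a_k = -5/2, -9/4, 337/16, -405/32, -7879/256, -45927/512, …
ICs: h(0) = -5/2, h′(0) = -9/4.

f: a_k = 1, 3/2, -9/8, 27/16, -405/128, 1701/256, …
g: a_k = 0, -4, 0, 16/3, 0, -64/5, …
Weyl lclm of L_f,L_g ⇒ L₀ (ord ≤ 3).
Differentiate: ansatz ord ≤ ord L₀ ⇒ L.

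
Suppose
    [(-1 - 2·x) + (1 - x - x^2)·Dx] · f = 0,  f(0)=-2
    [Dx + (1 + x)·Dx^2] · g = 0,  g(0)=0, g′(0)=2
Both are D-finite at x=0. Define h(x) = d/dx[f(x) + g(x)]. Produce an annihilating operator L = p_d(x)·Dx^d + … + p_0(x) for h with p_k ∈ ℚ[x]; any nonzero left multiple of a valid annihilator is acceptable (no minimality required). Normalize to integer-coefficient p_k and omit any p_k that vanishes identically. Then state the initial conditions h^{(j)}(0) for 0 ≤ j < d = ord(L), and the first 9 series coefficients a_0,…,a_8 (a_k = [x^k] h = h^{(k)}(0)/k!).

f: a_k = -2, -2, -4, -6, -10, -16, -26, -42, -68, …
g: a_k = 0, 2, -1, 2/3, -1/2, 2/5, -1/3, 2/7, -1/4, …
Weyl lclm of L_f,L_g ⇒ L₀ (ord ≤ 3).
h₀' ⇒ L via d/dx closure of L₀.
L = (26 + 70·x + 76·x^2 + 36·x^3 + 12·x^4) + (16 + 84·x + 160·x^2 + 144·x^3 + 74·x^4 + 20·x^5)·Dx + (-5 - 11·x + x^2 + 23·x^3 + 29·x^4 + 17·x^5 + 4·x^6)·Dx^2  (order 2).
h: a_k = 0, -10, -16, -42, -78, -158, -292, -546, -988, …
ICs: h(0) = 0, h′(0) = -10.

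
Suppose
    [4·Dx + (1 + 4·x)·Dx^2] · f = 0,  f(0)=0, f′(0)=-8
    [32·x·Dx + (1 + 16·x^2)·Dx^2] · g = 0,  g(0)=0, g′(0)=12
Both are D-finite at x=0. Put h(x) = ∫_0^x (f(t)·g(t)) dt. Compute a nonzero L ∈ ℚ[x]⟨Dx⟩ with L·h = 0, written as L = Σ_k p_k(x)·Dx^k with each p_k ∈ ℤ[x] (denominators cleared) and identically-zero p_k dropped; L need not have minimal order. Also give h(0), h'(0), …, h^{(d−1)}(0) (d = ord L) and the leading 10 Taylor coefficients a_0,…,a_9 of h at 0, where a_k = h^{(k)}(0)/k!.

L = (1536 + 11264·x + 81920·x^2 + 638976·x^3 + 1966080·x^4 + 3407872·x^5 + 4194304·x^7)·Dx^2 + (288 + 7936·x + 78848·x^2 + 495616·x^3 + 2228224·x^4 + 6094848·x^5 + 9175040·x^6 + 3145728·x^7 + 14680064·x^8)·Dx^3 + (48 + 1024·x + 12288·x^2 + 79872·x^3 + 368640·x^4 + 1277952·x^5 + 3145728·x^6 + 4718592·x^7 + 3145728·x^8 + 8388608·x^9)·Dx^4 + (5 + 72·x + 592·x^2 + 3584·x^3 + 16896·x^4 + 61440·x^5 + 172032·x^6 + 393216·x^7 + 589824·x^8 + 524288·x^9 + 1048576·x^10)·Dx^5  (order 5).
h: a_k = 0, 0, 0, -32, 48, 0, 256/3, -106496/105, 11264/5, 0, …
ICs: h(0) = 0, h′(0) = 0, h′′(0) = 0, h′′′(0) = -192, h′′′′(0) = 1152.

f: a_k = 0, -8, 16, -128/3, 128, -2048/5, 4096/3, -32768/7, 16384, -524288/9, …
g: a_k = 0, 12, 0, -64, 0, 3072/5, 0, -49152/7, 0, 262144/3, …
f·g: L₀ = L_f ⊗_s L_g, ord ≤ 2·2.
∫: right-multiply L₀ by Dx.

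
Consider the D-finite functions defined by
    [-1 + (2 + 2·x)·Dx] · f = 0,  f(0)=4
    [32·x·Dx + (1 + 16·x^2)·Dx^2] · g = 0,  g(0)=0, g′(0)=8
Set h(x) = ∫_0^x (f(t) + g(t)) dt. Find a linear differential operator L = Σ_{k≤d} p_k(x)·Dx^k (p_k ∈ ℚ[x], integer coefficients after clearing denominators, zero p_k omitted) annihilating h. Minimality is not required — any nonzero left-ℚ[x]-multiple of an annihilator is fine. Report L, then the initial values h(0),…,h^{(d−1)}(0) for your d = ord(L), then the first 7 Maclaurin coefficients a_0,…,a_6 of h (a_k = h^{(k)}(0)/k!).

f: a_k = 4, 2, -1/2, 1/4, -5/32, 7/64, -21/256, …
g: a_k = 0, 8, 0, -128/3, 0, 2048/5, 0, …
Weyl lclm of L_f,L_g ⇒ L₀ (ord ≤ 3).
Integrate: L := L₀·Dx.
L = (-64 - 160·x + 3072·x^2 + 1536·x^3)·Dx^2 + (-131 - 256·x + 5920·x^2 + 12288·x^3 + 5376·x^4)·Dx^3 + (-2 + 126·x + 192·x^2 + 2112·x^3 + 3584·x^4 + 1536·x^5)·Dx^4  (order 4).
h: a_k = 0, 4, 5, -1/6, -509/48, -1/32, 131107/1920, …
ICs: h(0) = 0, h′(0) = 4, h′′(0) = 10, h′′′(0) = -1.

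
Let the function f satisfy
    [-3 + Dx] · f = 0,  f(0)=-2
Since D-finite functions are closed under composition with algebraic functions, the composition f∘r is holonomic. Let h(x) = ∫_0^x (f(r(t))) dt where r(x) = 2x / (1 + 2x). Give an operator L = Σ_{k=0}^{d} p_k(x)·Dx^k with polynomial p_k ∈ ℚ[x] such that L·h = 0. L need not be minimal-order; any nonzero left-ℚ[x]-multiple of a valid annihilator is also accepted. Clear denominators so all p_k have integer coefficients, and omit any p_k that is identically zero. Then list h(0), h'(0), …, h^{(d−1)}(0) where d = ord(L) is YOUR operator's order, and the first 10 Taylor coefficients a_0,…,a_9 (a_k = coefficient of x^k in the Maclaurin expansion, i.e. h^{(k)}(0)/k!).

L = -6·Dx + (1 + 4·x + 4·x^2)·Dx^2  (order 2).
h: a_k = 0, -2, -6, -4, 6, -12/5, -28/5, 552/35, -822/35, 2164/105, …
ICs: h(0) = 0, h′(0) = -2.

f: a_k = -2, -6, -9, -9, -27/4, -81/20, -81/40, -243/280, -729/2240, -243/2240, …
Change of var in L_f (x↦r) gives L₀.
h=∫₀ˣh₀: take L = L₀·Dx.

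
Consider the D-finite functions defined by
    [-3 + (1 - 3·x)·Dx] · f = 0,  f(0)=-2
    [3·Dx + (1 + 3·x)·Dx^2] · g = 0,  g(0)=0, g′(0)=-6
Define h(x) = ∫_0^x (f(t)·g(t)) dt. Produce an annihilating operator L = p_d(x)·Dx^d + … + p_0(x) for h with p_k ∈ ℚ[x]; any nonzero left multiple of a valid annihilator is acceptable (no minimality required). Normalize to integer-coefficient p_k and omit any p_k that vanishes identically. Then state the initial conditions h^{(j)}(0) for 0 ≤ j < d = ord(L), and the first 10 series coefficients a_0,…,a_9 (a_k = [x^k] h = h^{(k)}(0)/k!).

L = 9·Dx + (3 + 27·x)·Dx^2 + (-1 + 9·x^2)·Dx^3  (order 3).
h: a_k = 0, 0, 6, 6, 45/2, 189/5, 1269/10, 8991/35, 232551/280, 129519/70, …
ICs: h(0) = 0, h′(0) = 0, h′′(0) = 12.

f: a_k = -2, -6, -18, -54, -162, -486, -1458, -4374, -13122, -39366, …
g: a_k = 0, -6, 9, -18, 81/2, -486/5, 243, -4374/7, 6561/4, -4374, …
h₀=f·g: eliminate ⇒ L₀, order ≤ 1·2.
Integrate: L := L₀·Dx.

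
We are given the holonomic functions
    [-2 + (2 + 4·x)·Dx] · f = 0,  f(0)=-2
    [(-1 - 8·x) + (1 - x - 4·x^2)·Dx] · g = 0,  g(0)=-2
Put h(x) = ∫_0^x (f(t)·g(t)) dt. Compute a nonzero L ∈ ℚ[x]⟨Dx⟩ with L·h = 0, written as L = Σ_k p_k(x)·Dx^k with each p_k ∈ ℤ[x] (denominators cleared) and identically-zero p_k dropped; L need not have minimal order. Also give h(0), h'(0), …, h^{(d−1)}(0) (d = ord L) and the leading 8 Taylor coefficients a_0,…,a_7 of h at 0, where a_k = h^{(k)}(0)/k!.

f: a_k = -2, -2, 1, -1, 5/4, -7/4, 21/8, -33/8, …
g: a_k = -2, -2, -10, -18, -58, -130, -362, -882, …
h₀=f·g: eliminate ⇒ L₀, order ≤ 1·1.
Integrate: L := L₀·Dx.
L = (2 + 9·x + 12·x^2)·Dx + (-1 - x + 6·x^2 + 8·x^3)·Dx^2  (order 2).
h: a_k = 0, 4, 4, 22/3, 14, 283/10, 123/2, 3719/28, …
ICs: h(0) = 0, h′(0) = 4.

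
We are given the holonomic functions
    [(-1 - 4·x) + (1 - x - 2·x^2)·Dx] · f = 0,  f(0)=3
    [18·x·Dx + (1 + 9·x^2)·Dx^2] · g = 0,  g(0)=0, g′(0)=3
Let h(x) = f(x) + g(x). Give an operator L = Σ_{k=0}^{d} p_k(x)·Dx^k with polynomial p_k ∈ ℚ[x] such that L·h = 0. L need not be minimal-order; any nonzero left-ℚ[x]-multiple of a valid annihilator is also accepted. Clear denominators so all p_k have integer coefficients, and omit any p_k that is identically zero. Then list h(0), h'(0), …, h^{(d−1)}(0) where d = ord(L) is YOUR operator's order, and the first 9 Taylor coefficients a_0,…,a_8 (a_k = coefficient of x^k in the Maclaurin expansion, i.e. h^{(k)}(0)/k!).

f: a_k = 3, 3, 9, 15, 33, 63, 129, 255, 513, …
g: a_k = 0, 3, 0, -9, 0, 243/5, 0, -2187/7, 0, …
h₀=f+g: left-lcm gives L₀, ord ≤ 3.
L = (-18 + 72·x + 918·x^2 + 1872·x^3 + 4608·x^4 + 1296·x^6)·Dx + (8 + 30·x + 278·x^3 + 1788·x^4 + 3216·x^5 + 324·x^6 + 1296·x^7)·Dx^2 + (-1 - 4·x - 24·x^2 - 4·x^3 - 103·x^4 + 300·x^5 + 312·x^6 + 108·x^7 + 216·x^8)·Dx^3  (order 3).
h: a_k = 3, 6, 9, 6, 33, 558/5, 129, -402/7, 513, …
ICs: h(0) = 3, h′(0) = 6, h′′(0) = 18.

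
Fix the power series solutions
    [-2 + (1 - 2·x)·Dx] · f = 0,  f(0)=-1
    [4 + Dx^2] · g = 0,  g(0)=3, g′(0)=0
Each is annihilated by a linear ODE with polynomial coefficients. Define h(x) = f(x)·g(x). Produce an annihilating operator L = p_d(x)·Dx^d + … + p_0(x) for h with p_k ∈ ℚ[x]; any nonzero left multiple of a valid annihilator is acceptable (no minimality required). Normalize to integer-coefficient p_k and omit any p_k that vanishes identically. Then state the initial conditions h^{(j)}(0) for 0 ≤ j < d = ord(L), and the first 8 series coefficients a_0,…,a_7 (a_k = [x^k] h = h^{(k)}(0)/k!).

f: a_k = -1, -2, -4, -8, -16, -32, -64, -128, …
g: a_k = 3, 0, -6, 0, 2, 0, -4/15, 0, …
L₀ := L_f ⊗_s L_g (sym. prod.), ord ≤ 2.
L = (-4 + 8·x) + 4·Dx + (-1 + 2·x)·Dx^2  (order 2).
h: a_k = -3, -6, -6, -12, -26, -52, -1556/15, -3112/15, …
ICs: h(0) = -3, h′(0) = -6.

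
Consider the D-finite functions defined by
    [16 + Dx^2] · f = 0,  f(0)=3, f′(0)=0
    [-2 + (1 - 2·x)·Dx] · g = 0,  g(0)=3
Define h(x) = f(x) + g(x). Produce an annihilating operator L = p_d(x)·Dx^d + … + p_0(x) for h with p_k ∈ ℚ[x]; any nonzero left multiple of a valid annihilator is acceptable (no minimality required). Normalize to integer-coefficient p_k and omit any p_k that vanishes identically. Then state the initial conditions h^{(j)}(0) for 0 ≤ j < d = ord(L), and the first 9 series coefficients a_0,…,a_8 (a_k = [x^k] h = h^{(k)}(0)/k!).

f: a_k = 3, 0, -24, 0, 32, 0, -256/15, 0, 512/105, …
g: a_k = 3, 6, 12, 24, 48, 96, 192, 384, 768, …
L₀ := lclm(L_f,L_g); ord L₀ ≤ 2+1.
L = (-160 + 256·x - 256·x^2) + (48 - 224·x + 384·x^2 - 256·x^3)·Dx + (-10 + 16·x - 16·x^2)·Dx^2 + (3 - 14·x + 24·x^2 - 16·x^3)·Dx^3  (order 3).
h: a_k = 6, 6, -12, 24, 80, 96, 2624/15, 384, 81152/105, …
ICs: h(0) = 6, h′(0) = 6, h′′(0) = -24.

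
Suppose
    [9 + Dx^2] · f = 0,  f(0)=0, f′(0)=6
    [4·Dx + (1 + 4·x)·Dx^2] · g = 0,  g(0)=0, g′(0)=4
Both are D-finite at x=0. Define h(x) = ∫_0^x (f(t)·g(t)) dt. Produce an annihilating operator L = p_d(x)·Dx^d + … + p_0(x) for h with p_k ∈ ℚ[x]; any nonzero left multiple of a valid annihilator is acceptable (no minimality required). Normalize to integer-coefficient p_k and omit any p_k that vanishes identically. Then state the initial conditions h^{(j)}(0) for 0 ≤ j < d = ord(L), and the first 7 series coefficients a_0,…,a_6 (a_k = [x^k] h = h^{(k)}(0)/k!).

f: a_k = 0, 6, 0, -9, 0, 81/20, 0, …
g: a_k = 0, 4, -8, 64/3, -64, 1024/5, -2048/3, …
h₀=f·g: eliminate ⇒ L₀, order ≤ 2·2.
∫: right-multiply L₀ by Dx.
L = (-2043 - 1296·x + 44064·x^2 + 186624·x^3 + 186624·x^4)·Dx + (72 + 5472·x + 31104·x^2 + 41472·x^3)·Dx^2 + (-182 + 864·x + 12096·x^2 + 41472·x^3 + 41472·x^4)·Dx^3 + (8 + 608·x + 3456·x^2 + 4608·x^3)·Dx^4 + (5 + 112·x + 800·x^2 + 2304·x^3 + 2304·x^4)·Dx^5  (order 5).
h: a_k = 0, 0, 0, 8, -12, 92/5, -52, …
ICs: h(0) = 0, h′(0) = 0, h′′(0) = 0, h′′′(0) = 48, h′′′′(0) = -288.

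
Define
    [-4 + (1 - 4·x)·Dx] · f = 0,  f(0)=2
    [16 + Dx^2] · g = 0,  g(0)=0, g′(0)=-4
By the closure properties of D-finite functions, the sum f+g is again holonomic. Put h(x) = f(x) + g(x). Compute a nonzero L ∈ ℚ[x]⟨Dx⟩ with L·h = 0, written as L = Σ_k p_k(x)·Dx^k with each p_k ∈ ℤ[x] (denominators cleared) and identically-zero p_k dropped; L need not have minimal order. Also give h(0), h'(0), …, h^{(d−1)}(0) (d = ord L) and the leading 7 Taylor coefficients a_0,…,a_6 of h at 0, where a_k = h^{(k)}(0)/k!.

L = (448 - 512·x + 1024·x^2) + (-48 + 320·x - 768·x^2 + 1024·x^3)·Dx + (28 - 32·x + 64·x^2)·Dx^2 + (-3 + 20·x - 48·x^2 + 64·x^3)·Dx^3  (order 3).
h: a_k = 2, 4, 32, 416/3, 512, 30592/15, 8192, …
ICs: h(0) = 2, h′(0) = 4, h′′(0) = 64.

f: a_k = 2, 8, 32, 128, 512, 2048, 8192, …
g: a_k = 0, -4, 0, 32/3, 0, -128/15, 0, …
f+g: L₀ = lclm(L_f,L_g), ord ≤ 1+2.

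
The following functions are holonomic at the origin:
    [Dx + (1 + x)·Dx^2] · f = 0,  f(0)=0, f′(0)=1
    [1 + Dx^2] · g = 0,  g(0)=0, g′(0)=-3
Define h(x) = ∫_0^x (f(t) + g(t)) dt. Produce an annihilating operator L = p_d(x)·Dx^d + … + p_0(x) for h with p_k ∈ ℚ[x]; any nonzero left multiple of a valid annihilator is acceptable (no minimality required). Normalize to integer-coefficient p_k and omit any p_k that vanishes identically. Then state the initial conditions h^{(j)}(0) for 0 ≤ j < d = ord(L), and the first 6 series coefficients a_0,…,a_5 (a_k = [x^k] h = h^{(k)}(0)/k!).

L = (7 + 2·x + x^2)·Dx^2 + (3 + 5·x + 3·x^2 + x^3)·Dx^3 + (7 + 2·x + x^2)·Dx^4 + (3 + 5·x + 3·x^2 + x^3)·Dx^5  (order 5).
h: a_k = 0, 0, -1, -1/6, 5/24, -1/20, …
ICs: h(0) = 0, h′(0) = 0, h′′(0) = -2, h′′′(0) = -1, h′′′′(0) = 5.

f: a_k = 0, 1, -1/2, 1/3, -1/4, 1/5, …
g: a_k = 0, -3, 0, 1/2, 0, -1/40, …
Sum ⇒ L₀ = lclm(L_f,L_g) in ℚ(x)⟨Dx⟩.
∫: right-multiply L₀ by Dx.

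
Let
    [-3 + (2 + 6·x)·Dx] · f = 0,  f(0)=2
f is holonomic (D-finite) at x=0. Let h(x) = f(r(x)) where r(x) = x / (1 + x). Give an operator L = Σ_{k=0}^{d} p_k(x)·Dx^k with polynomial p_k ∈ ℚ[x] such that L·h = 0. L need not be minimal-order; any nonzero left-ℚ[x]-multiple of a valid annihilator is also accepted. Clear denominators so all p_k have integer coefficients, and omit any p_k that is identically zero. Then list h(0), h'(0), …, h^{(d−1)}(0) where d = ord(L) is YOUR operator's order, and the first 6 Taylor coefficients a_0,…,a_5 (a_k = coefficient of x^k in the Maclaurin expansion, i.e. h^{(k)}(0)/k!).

L = -3 + (2 + 10·x + 8·x^2)·Dx  (order 1).
h: a_k = 2, 3, -21/4, 87/8, -1677/64, 9069/128, …
ICs: h(0) = 2.

f: a_k = 2, 3, -9/4, 27/8, -405/64, 1701/128, …
Substitute x→r, Dx→(1/r')Dx; clear ⇒ L₀.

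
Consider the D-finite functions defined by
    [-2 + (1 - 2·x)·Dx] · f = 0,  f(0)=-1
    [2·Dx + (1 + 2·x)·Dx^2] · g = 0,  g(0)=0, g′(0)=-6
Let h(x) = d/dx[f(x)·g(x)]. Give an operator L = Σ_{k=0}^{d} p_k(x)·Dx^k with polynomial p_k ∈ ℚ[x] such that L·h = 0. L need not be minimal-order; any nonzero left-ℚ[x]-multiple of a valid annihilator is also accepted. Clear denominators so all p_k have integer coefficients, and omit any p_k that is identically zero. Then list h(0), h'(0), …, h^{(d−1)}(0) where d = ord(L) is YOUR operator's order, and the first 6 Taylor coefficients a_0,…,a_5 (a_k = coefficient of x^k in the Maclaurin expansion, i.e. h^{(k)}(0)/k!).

f: a_k = -1, -2, -4, -8, -16, -32, …
g: a_k = 0, -6, 6, -8, 12, -96/5, …
Sym-product of L_f,L_g gives L₀ (≤ ord 2).
Differentiate: ansatz ord ≤ ord L₀ ⇒ L.
L = 16 + (2 + 20·x)·Dx + (-1 + 4·x^2)·Dx^2  (order 2).
h: a_k = 6, 12, 60, 112, 376, 3552/5, …
ICs: h(0) = 6, h′(0) = 12.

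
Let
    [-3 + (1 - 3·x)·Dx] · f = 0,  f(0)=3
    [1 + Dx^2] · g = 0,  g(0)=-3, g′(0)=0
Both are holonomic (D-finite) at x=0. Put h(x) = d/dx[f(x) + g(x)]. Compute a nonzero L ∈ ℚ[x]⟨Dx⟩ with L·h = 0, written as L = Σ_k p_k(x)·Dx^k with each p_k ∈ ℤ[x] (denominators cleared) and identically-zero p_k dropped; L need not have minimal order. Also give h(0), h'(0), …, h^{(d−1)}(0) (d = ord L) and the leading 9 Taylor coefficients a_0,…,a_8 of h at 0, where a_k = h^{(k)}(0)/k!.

L = (654 - 36·x + 54·x^2) + (-55 + 171·x - 27·x^2 + 27·x^3)·Dx + (654 - 36·x + 54·x^2)·Dx^2 + (-55 + 171·x - 27·x^2 + 27·x^3)·Dx^3  (order 3).
h: a_k = 9, 57, 243, 1943/2, 3645, 524881/40, 45927, 264539519/1680, 531441, …
ICs: h(0) = 9, h′(0) = 57, h′′(0) = 486.

f: a_k = 3, 9, 27, 81, 243, 729, 2187, 6561, 19683, …
g: a_k = -3, 0, 3/2, 0, -1/8, 0, 1/240, 0, -1/13440, …
L₀ := lclm(L_f,L_g); ord L₀ ≤ 1+2.
Differentiate: ansatz ord ≤ ord L₀ ⇒ L.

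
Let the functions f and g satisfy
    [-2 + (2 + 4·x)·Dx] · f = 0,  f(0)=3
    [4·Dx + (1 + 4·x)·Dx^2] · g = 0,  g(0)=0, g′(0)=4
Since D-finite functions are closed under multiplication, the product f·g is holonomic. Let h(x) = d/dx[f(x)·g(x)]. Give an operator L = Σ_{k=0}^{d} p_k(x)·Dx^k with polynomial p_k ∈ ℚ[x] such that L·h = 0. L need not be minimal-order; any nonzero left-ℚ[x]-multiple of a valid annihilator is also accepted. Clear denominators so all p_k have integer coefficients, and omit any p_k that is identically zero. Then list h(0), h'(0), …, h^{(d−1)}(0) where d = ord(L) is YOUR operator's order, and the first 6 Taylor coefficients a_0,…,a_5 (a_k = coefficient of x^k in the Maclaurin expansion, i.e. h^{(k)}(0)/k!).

f: a_k = 3, 3, -3/2, 3/2, -15/8, 21/8, …
g: a_k = 0, 4, -8, 64/3, -64, 1024/5, …
f·g: L₀ = L_f ⊗_s L_g, ord ≤ 1·2.
h₀' ⇒ L via d/dx closure of L₀.
L = (-11 - 8·x + 16·x^2) + (-14 - 36·x + 48·x^2 + 128·x^3)·Dx + (-1 - 4·x + 12·x^2 + 64·x^3 + 64·x^4)·Dx^2  (order 2).
h: a_k = 12, -24, 102, -440, 3709/2, -38403/5, …
ICs: h(0) = 12, h′(0) = -24.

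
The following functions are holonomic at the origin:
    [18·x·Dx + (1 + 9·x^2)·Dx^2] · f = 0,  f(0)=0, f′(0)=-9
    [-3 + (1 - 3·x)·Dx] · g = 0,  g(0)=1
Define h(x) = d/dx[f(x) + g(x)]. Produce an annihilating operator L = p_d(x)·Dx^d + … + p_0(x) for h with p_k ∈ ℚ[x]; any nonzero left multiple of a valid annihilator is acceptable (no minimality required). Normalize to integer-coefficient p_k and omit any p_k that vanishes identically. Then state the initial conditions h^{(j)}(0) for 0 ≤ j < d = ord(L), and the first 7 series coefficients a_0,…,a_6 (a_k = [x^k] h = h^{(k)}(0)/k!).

f: a_k = 0, -9, 0, 27, 0, -729/5, 0, …
g: a_k = 1, 3, 9, 27, 81, 243, 729, …
f+g: L₀ = lclm(L_f,L_g), ord ≤ 2+1.
h₀' ⇒ L via d/dx closure of L₀.
L = (18 - 216·x - 486·x^2) + (-12 + 18·x - 108·x^2 - 486·x^3)·Dx + (1 - 81·x^4)·Dx^2  (order 2).
h: a_k = -6, 18, 162, 324, 486, 4374, 21870, …
ICs: h(0) = -6, h′(0) = 18.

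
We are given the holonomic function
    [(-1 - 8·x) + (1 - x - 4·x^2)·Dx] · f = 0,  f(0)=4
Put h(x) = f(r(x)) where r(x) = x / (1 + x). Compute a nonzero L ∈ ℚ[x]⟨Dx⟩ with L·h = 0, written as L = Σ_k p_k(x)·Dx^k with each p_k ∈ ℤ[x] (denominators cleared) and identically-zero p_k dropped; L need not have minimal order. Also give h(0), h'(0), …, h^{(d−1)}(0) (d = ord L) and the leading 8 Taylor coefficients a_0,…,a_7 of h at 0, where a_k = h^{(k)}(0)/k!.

f: a_k = 4, 4, 20, 36, 116, 260, 724, 1764, …
Change of var in L_f (x↦r) gives L₀.
L = (1 + 9·x) + (-1 - 2·x + 3·x^2 + 4·x^3)·Dx  (order 1).
h: a_k = 4, 4, 16, 0, 64, -64, 320, -576, …
ICs: h(0) = 4.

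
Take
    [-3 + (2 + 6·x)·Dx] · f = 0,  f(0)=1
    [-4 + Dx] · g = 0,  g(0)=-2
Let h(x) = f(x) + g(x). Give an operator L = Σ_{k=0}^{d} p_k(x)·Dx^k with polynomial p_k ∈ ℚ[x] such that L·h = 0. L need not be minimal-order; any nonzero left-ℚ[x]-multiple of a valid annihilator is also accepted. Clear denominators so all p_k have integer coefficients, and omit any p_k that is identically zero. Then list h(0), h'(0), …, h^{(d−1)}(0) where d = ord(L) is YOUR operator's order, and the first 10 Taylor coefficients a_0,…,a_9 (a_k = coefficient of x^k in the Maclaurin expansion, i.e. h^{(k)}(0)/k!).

f: a_k = 1, 3/2, -9/8, 27/16, -405/128, 1701/256, -15309/1024, 72171/2048, -2814669/32768, 14073345/65536, …
g: a_k = -2, -8, -16, -64/3, -64/3, -256/15, -512/45, -2048/315, -1024/315, -4096/2835, …
h₀=f+g: left-lcm gives L₀, ord ≤ 2.
L = (132 + 288·x) + (-73 - 384·x - 576·x^2)·Dx + (10 + 78·x + 144·x^2)·Dx^2  (order 2).
h: a_k = -1, -13/2, -137/8, -943/48, -9407/384, -40021/3840, -1213193/46080, 18539561/645120, -920175167/10321920, 39629497619/185794560, …
ICs: h(0) = -1, h′(0) = -13/2.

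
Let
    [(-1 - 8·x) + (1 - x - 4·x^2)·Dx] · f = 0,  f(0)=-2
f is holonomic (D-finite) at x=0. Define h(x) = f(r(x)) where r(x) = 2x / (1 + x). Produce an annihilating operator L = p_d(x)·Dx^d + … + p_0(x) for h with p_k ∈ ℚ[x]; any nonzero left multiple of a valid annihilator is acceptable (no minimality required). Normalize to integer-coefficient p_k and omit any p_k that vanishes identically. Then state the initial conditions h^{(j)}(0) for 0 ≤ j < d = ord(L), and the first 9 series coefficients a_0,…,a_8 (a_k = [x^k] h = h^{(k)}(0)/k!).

f: a_k = -2, -2, -10, -18, -58, -130, -362, -882, -2330, …
Change of var in L_f (x↦r) gives L₀.
L = (2 + 34·x) + (-1 - x + 17·x^2 + 17·x^3)·Dx  (order 1).
h: a_k = -2, -4, -36, -68, -612, -1156, -10404, -19652, -176868, …
ICs: h(0) = -2.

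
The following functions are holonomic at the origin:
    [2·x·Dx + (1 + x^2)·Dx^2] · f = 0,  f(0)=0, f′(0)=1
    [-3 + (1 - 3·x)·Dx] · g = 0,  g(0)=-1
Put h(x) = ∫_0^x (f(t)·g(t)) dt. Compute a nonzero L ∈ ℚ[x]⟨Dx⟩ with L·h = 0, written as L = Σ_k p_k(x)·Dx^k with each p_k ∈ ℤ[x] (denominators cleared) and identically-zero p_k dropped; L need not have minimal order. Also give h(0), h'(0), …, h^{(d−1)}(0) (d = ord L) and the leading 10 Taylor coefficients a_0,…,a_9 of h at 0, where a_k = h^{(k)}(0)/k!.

f: a_k = 0, 1, 0, -1/3, 0, 1/5, 0, -1/7, 0, 1/9, …
g: a_k = -1, -3, -9, -27, -81, -243, -729, -2187, -6561, -19683, …
L₀ := L_f ⊗_s L_g (sym. prod.), ord ≤ 2.
Integrate: L := L₀·Dx.
L = 6·x·Dx + (6 - 2·x + 12·x^2)·Dx^2 + (-1 + 3·x - x^2 + 3·x^3)·Dx^3  (order 3).
h: a_k = 0, 0, -1/2, -1, -13/6, -26/5, -391/30, -1173/35, -6157/70, -24628/105, …
ICs: h(0) = 0, h′(0) = 0, h′′(0) = -1.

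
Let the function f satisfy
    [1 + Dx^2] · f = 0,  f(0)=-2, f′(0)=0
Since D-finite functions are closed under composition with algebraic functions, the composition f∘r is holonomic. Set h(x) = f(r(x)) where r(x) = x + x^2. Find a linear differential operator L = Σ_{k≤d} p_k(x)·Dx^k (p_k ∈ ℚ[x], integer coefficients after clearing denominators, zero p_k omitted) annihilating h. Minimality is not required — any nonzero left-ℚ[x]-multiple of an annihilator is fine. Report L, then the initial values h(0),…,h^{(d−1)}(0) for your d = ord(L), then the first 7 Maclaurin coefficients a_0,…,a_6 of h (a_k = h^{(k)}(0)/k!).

f: a_k = -2, 0, 1, 0, -1/12, 0, 1/360, …
L₀ from L_f via x↦r, Dx↦r'^{-1}Dx.
L = (1 + 6·x + 12·x^2 + 8·x^3) - 2·Dx + (1 + 2·x)·Dx^2  (order 2).
h: a_k = -2, 0, 1, 2, 11/12, -1/3, -179/360, …
ICs: h(0) = -2, h′(0) = 0.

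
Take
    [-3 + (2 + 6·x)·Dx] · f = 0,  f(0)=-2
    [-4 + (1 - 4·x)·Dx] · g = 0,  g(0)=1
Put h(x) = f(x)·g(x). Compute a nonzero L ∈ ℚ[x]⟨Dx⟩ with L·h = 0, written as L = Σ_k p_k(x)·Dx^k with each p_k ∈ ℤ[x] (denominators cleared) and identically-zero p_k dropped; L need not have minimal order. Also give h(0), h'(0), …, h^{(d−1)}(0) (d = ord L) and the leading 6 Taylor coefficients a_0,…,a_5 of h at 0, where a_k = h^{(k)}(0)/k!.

f: a_k = -2, -3, 9/4, -27/8, 405/64, -1701/128, …
g: a_k = 1, 4, 16, 64, 256, 1024, …
f·g: L₀ = L_f ⊗_s L_g, ord ≤ 1·1.
L = (11 + 12·x) + (-2 + 2·x + 24·x^2)·Dx  (order 1).
h: a_k = -2, -11, -167/4, -1363/8, -43211/64, -347389/128, …
ICs: h(0) = -2.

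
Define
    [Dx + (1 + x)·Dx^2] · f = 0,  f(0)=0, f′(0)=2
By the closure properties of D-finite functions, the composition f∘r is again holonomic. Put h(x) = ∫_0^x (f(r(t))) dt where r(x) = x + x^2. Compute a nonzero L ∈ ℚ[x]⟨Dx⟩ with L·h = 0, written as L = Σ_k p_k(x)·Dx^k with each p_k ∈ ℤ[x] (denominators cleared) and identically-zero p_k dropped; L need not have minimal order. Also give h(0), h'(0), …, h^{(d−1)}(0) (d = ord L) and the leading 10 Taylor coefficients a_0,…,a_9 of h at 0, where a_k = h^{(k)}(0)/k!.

f: a_k = 0, 2, -1, 2/3, -1/2, 2/5, -1/3, 2/7, -1/4, 2/9, …
L₀ from L_f via x↦r, Dx↦r'^{-1}Dx.
h=∫₀ˣh₀: take L = L₀·Dx.
L = (-1 + 2·x + 2·x^2)·Dx^2 + (1 + 3·x + 3·x^2 + 2·x^3)·Dx^3  (order 3).
h: a_k = 0, 0, 1, 1/3, -1/3, 1/10, 1/15, -2/21, 1/28, 1/36, …
ICs: h(0) = 0, h′(0) = 0, h′′(0) = 2.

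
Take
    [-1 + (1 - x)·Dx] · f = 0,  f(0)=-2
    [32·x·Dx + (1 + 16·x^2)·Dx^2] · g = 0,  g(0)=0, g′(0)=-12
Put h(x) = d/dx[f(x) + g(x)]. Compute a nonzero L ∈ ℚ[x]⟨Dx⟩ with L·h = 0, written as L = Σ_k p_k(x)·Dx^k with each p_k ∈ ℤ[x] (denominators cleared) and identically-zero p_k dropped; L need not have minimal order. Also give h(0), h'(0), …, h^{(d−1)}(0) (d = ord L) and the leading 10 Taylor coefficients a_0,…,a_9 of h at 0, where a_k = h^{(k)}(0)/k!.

L = (-32 + 128·x + 1536·x^2) + (19 - 32·x - 656·x^2 + 1536·x^3)·Dx + (-1 - 15·x - 240·x^3 + 256·x^4)·Dx^2  (order 2).
h: a_k = -14, -4, 186, -8, -3082, -12, 49138, -16, -786450, -20, …
ICs: h(0) = -14, h′(0) = -4.

f: a_k = -2, -2, -2, -2, -2, -2, -2, -2, -2, -2, …
g: a_k = 0, -12, 0, 64, 0, -3072/5, 0, 49152/7, 0, -262144/3, …
f+g: L₀ = lclm(L_f,L_g), ord ≤ 1+2.
h=h₀': d/dx-closure on L₀ ⇒ L.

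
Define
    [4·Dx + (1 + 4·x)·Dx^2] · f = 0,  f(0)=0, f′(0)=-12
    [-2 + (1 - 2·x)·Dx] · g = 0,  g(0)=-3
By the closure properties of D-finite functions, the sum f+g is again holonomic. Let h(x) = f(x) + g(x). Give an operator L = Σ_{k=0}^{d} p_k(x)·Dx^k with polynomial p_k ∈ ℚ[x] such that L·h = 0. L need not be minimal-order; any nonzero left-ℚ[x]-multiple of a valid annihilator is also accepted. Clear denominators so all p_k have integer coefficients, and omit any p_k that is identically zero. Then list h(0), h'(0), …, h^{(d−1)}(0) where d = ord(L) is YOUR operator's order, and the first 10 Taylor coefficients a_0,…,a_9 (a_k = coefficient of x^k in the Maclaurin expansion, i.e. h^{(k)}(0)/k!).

f: a_k = 0, -12, 24, -64, 192, -3072/5, 2048, -49152/7, 24576, -262144/3, …
g: a_k = -3, -6, -12, -24, -48, -96, -192, -384, -768, -1536, …
h₀=f+g: left-lcm gives L₀, ord ≤ 3.
L = (-28 - 16·x)·Dx + (1 - 40·x - 32·x^2)·Dx^2 + (1 + 3·x - 6·x^2 - 8·x^3)·Dx^3  (order 3).
h: a_k = -3, -18, 12, -88, 144, -3552/5, 1856, -51840/7, 23808, -266752/3, …
ICs: h(0) = -3, h′(0) = -18, h′′(0) = 24.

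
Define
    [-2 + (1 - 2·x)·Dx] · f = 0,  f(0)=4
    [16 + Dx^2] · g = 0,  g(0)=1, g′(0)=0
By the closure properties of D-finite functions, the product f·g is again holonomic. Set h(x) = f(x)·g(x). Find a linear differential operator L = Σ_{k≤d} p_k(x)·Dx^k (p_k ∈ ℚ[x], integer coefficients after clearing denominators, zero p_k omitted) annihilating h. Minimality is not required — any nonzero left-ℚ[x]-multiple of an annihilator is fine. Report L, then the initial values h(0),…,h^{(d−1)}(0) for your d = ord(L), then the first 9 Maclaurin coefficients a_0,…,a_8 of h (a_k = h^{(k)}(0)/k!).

f: a_k = 4, 8, 16, 32, 64, 128, 256, 512, 1024, …
g: a_k = 1, 0, -8, 0, 32/3, 0, -256/45, 0, 512/315, …
h₀=f·g: eliminate ⇒ L₀, order ≤ 1·2.
L = (-16 + 32·x) + 4·Dx + (-1 + 2·x)·Dx^2  (order 2).
h: a_k = 4, 8, -16, -32, -64/3, -128/3, -4864/45, -9728/45, -134144/315, …
ICs: h(0) = 4, h′(0) = 8.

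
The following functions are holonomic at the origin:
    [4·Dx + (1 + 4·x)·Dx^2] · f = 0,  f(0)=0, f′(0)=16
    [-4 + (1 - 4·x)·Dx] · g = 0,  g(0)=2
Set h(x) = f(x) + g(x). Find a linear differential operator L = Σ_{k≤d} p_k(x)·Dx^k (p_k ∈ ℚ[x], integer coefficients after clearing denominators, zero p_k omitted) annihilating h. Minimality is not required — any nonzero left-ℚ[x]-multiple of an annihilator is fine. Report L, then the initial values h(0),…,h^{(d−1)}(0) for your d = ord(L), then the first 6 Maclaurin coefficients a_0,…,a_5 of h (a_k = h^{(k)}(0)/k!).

f: a_k = 0, 16, -32, 256/3, -256, 4096/5, …
g: a_k = 2, 8, 32, 128, 512, 2048, …
h₀=f+g: left-lcm gives L₀, ord ≤ 3.
L = (-160 - 128·x)·Dx + (-16 - 256·x - 256·x^2)·Dx^2 + (3 + 4·x - 48·x^2 - 64·x^3)·Dx^3  (order 3).
h: a_k = 2, 24, 0, 640/3, 256, 14336/5, …
ICs: h(0) = 2, h′(0) = 24, h′′(0) = 0.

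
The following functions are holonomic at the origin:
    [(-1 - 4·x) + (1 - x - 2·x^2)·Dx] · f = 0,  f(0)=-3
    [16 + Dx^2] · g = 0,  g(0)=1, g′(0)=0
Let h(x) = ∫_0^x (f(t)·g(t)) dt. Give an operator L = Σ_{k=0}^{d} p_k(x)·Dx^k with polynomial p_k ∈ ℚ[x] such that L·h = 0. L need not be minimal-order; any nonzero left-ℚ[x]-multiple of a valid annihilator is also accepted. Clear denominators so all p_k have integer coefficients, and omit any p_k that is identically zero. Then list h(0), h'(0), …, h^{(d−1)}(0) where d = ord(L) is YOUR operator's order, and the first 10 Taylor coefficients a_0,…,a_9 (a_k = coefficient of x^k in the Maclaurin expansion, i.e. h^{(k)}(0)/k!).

L = (-12 + 16·x + 32·x^2)·Dx + (2 + 8·x)·Dx^2 + (-1 + x + 2·x^2)·Dx^3  (order 3).
h: a_k = 0, -3, -3/2, 5, 9/4, 7/5, 25/6, 841/105, 1591/120, 22399/945, …
ICs: h(0) = 0, h′(0) = -3, h′′(0) = -3.

f: a_k = -3, -3, -9, -15, -33, -63, -129, -255, -513, -1023, …
g: a_k = 1, 0, -8, 0, 32/3, 0, -256/45, 0, 512/315, 0, …
Product ⇒ symmetric product L₀, ord ≤ 2.
Integrate: L := L₀·Dx.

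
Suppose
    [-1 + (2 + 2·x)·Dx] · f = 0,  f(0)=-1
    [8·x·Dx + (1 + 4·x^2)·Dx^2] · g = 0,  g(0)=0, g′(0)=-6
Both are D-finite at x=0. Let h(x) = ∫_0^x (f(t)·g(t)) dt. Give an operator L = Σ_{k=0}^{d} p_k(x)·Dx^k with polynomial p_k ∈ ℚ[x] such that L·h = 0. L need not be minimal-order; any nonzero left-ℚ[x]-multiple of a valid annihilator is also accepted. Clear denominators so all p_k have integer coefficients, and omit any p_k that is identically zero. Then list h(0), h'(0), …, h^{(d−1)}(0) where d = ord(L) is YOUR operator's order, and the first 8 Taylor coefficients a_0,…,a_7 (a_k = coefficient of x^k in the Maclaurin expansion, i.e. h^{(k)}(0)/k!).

f: a_k = -1, -1/2, 1/8, -1/16, 5/128, -7/256, 21/1024, -33/2048, …
g: a_k = 0, -6, 0, 8, 0, -96/5, 0, 384/7, …
f·g: L₀ = L_f ⊗_s L_g, ord ≤ 1·2.
h=∫h₀ ⇒ L = L₀·Dx.
L = (3 - 16·x - 4·x^2)·Dx + (-4 + 28·x + 48·x^2 + 16·x^3)·Dx^2 + (4 + 8·x + 20·x^2 + 32·x^3 + 16·x^4)·Dx^3  (order 3).
h: a_k = 0, 0, 3, 1, -35/16, -29/40, 6389/1920, 847/640, …
ICs: h(0) = 0, h′(0) = 0, h′′(0) = 6.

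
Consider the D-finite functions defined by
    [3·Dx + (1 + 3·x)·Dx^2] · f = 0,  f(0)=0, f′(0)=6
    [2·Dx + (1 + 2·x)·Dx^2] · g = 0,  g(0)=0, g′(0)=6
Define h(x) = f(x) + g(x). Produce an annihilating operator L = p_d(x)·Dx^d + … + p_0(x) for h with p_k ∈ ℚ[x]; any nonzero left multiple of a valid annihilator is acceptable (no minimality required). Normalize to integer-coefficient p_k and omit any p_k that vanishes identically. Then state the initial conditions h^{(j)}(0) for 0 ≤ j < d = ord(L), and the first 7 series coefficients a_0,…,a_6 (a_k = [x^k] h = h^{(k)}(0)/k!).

f: a_k = 0, 6, -9, 18, -81/2, 486/5, -243, …
g: a_k = 0, 6, -6, 8, -12, 96/5, -32, …
h₀=f+g: left-lcm gives L₀, ord ≤ 4.
L = 12·Dx + (10 + 24·x)·Dx^2 + (1 + 5·x + 6·x^2)·Dx^3  (order 3).
h: a_k = 0, 12, -15, 26, -105/2, 582/5, -275, …
ICs: h(0) = 0, h′(0) = 12, h′′(0) = -30.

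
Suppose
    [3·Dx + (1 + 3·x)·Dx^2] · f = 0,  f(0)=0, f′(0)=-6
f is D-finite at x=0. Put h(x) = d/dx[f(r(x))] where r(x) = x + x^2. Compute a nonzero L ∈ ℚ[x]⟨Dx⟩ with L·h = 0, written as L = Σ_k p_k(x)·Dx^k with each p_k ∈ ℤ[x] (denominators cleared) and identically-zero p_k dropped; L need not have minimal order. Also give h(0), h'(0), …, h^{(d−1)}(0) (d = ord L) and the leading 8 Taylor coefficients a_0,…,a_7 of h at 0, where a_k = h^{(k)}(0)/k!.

L = (1 + 6·x + 6·x^2) + (1 + 5·x + 9·x^2 + 6·x^3)·Dx  (order 1).
h: a_k = -6, 6, 0, -18, 54, -108, 162, -162, …
ICs: h(0) = -6.

f: a_k = 0, -6, 9, -18, 81/2, -486/5, 243, -4374/7, …
Change of var in L_f (x↦r) gives L₀.
Derive L from L₀ (diff closure).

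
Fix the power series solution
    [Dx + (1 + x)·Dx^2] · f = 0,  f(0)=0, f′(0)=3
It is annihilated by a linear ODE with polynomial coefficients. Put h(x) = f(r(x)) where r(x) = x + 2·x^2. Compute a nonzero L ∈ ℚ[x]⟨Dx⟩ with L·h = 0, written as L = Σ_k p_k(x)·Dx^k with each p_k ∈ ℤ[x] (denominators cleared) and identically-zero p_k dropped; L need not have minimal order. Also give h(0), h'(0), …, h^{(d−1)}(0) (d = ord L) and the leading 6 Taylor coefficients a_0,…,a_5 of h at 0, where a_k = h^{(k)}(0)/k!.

L = (-3 + 4·x + 8·x^2)·Dx + (1 + 5·x + 6·x^2 + 8·x^3)·Dx^2  (order 2).
h: a_k = 0, 3, 9/2, -5, -3/4, 33/5, …
ICs: h(0) = 0, h′(0) = 3.

f: a_k = 0, 3, -3/2, 1, -3/4, 3/5, …
h₀=f(r): pull back L_f along r ⇒ L₀.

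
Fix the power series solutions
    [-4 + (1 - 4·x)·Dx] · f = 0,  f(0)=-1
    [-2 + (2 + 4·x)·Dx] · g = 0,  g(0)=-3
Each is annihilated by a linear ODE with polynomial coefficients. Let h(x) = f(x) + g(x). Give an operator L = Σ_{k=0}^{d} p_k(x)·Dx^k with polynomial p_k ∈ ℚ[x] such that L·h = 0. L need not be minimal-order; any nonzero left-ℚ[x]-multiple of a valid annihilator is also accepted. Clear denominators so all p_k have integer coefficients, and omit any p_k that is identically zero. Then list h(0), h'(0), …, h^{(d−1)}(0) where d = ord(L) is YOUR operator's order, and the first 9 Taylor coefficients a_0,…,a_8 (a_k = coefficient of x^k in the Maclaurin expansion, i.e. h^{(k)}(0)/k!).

L = (-12 - 16·x) + (11 + 40·x + 48·x^2)·Dx + (-1 - 2·x + 16·x^2 + 32·x^3)·Dx^2  (order 2).
h: a_k = -4, -7, -29/2, -131/2, -2033/8, -8213/8, -65473/16, -262243/16, -8387321/128, …
ICs: h(0) = -4, h′(0) = -7.

f: a_k = -1, -4, -16, -64, -256, -1024, -4096, -16384, -65536, …
g: a_k = -3, -3, 3/2, -3/2, 15/8, -21/8, 63/16, -99/16, 1287/128, …
Weyl lclm of L_f,L_g ⇒ L₀ (ord ≤ 2).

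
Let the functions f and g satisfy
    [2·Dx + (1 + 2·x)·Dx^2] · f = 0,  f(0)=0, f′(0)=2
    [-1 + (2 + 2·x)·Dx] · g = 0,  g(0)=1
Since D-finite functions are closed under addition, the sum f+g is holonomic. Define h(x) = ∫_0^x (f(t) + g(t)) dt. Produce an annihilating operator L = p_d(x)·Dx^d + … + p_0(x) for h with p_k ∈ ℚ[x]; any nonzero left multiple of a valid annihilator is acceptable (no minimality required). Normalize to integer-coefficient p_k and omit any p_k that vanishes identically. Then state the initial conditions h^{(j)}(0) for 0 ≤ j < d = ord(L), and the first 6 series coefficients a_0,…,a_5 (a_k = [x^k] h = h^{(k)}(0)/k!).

f: a_k = 0, 2, -2, 8/3, -4, 32/5, …
g: a_k = 1, 1/2, -1/8, 1/16, -5/128, 7/256, …
Sum ⇒ L₀ = lclm(L_f,L_g) in ℚ(x)⟨Dx⟩.
h=∫₀ˣh₀: take L = L₀·Dx.
L = (10 + 4·x)·Dx^2 + (29 + 52·x + 20·x^2)·Dx^3 + (6 + 22·x + 24·x^2 + 8·x^3)·Dx^4  (order 4).
h: a_k = 0, 1, 5/4, -17/24, 131/192, -517/640, …
ICs: h(0) = 0, h′(0) = 1, h′′(0) = 5/2, h′′′(0) = -17/4.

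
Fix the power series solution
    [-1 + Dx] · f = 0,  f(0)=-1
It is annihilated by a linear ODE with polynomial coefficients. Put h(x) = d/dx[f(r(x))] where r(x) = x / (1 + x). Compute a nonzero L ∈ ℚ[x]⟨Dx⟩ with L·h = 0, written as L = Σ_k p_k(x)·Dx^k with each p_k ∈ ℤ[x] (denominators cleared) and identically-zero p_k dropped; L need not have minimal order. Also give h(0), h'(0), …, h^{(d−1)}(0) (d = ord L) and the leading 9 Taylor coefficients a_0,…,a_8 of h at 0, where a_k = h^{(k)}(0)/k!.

f: a_k = -1, -1, -1/2, -1/6, -1/24, -1/120, -1/720, -1/5040, -1/40320, …
f∘r: x↦r, Dx↦Dx/r' in L_f ⇒ L₀.
Differentiate: ansatz ord ≤ ord L₀ ⇒ L.
L = (-1 - 2·x) + (-1 - 2·x - x^2)·Dx  (order 1).
h: a_k = -1, 1, -1/2, -1/6, 19/24, -151/120, 1091/720, -7841/5040, 56519/40320, …
ICs: h(0) = -1.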